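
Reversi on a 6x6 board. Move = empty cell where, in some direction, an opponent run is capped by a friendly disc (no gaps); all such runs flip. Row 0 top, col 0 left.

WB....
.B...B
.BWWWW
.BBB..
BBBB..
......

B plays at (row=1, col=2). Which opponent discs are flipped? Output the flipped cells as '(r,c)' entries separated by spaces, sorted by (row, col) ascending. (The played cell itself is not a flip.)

Answer: (2,2)

Derivation:
Dir NW: first cell 'B' (not opp) -> no flip
Dir N: first cell '.' (not opp) -> no flip
Dir NE: first cell '.' (not opp) -> no flip
Dir W: first cell 'B' (not opp) -> no flip
Dir E: first cell '.' (not opp) -> no flip
Dir SW: first cell 'B' (not opp) -> no flip
Dir S: opp run (2,2) capped by B -> flip
Dir SE: opp run (2,3), next='.' -> no flip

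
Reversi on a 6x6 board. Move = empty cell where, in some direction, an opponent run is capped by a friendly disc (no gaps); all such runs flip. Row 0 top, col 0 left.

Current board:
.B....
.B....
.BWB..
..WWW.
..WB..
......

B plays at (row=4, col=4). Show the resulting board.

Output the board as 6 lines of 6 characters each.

Answer: .B....
.B....
.BBB..
..WBW.
..WBB.
......

Derivation:
Place B at (4,4); scan 8 dirs for brackets.
Dir NW: opp run (3,3) (2,2) capped by B -> flip
Dir N: opp run (3,4), next='.' -> no flip
Dir NE: first cell '.' (not opp) -> no flip
Dir W: first cell 'B' (not opp) -> no flip
Dir E: first cell '.' (not opp) -> no flip
Dir SW: first cell '.' (not opp) -> no flip
Dir S: first cell '.' (not opp) -> no flip
Dir SE: first cell '.' (not opp) -> no flip
All flips: (2,2) (3,3)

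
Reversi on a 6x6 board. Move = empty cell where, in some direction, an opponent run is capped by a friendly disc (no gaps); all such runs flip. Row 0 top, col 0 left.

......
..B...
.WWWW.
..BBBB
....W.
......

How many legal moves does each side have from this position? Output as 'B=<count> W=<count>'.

Answer: B=9 W=7

Derivation:
-- B to move --
(1,0): flips 1 -> legal
(1,1): flips 1 -> legal
(1,3): flips 2 -> legal
(1,4): flips 2 -> legal
(1,5): flips 1 -> legal
(2,0): no bracket -> illegal
(2,5): no bracket -> illegal
(3,0): flips 1 -> legal
(3,1): no bracket -> illegal
(4,3): no bracket -> illegal
(4,5): no bracket -> illegal
(5,3): flips 1 -> legal
(5,4): flips 1 -> legal
(5,5): flips 1 -> legal
B mobility = 9
-- W to move --
(0,1): flips 1 -> legal
(0,2): flips 1 -> legal
(0,3): flips 1 -> legal
(1,1): no bracket -> illegal
(1,3): no bracket -> illegal
(2,5): no bracket -> illegal
(3,1): no bracket -> illegal
(4,1): flips 1 -> legal
(4,2): flips 2 -> legal
(4,3): flips 2 -> legal
(4,5): flips 1 -> legal
W mobility = 7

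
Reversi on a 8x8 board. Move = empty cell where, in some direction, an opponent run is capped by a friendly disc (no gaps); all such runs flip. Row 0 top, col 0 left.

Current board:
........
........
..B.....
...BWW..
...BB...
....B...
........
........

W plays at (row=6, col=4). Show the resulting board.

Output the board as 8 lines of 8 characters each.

Answer: ........
........
..B.....
...BWW..
...BW...
....W...
....W...
........

Derivation:
Place W at (6,4); scan 8 dirs for brackets.
Dir NW: first cell '.' (not opp) -> no flip
Dir N: opp run (5,4) (4,4) capped by W -> flip
Dir NE: first cell '.' (not opp) -> no flip
Dir W: first cell '.' (not opp) -> no flip
Dir E: first cell '.' (not opp) -> no flip
Dir SW: first cell '.' (not opp) -> no flip
Dir S: first cell '.' (not opp) -> no flip
Dir SE: first cell '.' (not opp) -> no flip
All flips: (4,4) (5,4)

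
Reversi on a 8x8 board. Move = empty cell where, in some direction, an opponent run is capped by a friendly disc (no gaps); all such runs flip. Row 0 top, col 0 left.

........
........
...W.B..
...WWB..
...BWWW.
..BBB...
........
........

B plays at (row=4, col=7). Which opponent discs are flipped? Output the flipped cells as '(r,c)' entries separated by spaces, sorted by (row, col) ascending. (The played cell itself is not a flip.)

Answer: (4,4) (4,5) (4,6)

Derivation:
Dir NW: first cell '.' (not opp) -> no flip
Dir N: first cell '.' (not opp) -> no flip
Dir NE: edge -> no flip
Dir W: opp run (4,6) (4,5) (4,4) capped by B -> flip
Dir E: edge -> no flip
Dir SW: first cell '.' (not opp) -> no flip
Dir S: first cell '.' (not opp) -> no flip
Dir SE: edge -> no flip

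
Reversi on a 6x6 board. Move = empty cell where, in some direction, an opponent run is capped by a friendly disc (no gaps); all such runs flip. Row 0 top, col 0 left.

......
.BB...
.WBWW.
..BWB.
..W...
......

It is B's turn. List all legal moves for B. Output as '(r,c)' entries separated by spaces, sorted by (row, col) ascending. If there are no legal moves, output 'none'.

Answer: (1,0) (1,4) (2,0) (2,5) (3,0) (3,1) (4,4) (5,2)

Derivation:
(1,0): flips 1 -> legal
(1,3): no bracket -> illegal
(1,4): flips 2 -> legal
(1,5): no bracket -> illegal
(2,0): flips 1 -> legal
(2,5): flips 2 -> legal
(3,0): flips 1 -> legal
(3,1): flips 1 -> legal
(3,5): no bracket -> illegal
(4,1): no bracket -> illegal
(4,3): no bracket -> illegal
(4,4): flips 1 -> legal
(5,1): no bracket -> illegal
(5,2): flips 1 -> legal
(5,3): no bracket -> illegal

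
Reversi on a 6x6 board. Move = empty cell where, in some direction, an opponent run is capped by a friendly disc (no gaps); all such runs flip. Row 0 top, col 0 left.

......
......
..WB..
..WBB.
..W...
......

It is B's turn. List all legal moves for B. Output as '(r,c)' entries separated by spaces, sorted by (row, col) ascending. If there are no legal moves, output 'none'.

(1,1): flips 1 -> legal
(1,2): no bracket -> illegal
(1,3): no bracket -> illegal
(2,1): flips 1 -> legal
(3,1): flips 1 -> legal
(4,1): flips 1 -> legal
(4,3): no bracket -> illegal
(5,1): flips 1 -> legal
(5,2): no bracket -> illegal
(5,3): no bracket -> illegal

Answer: (1,1) (2,1) (3,1) (4,1) (5,1)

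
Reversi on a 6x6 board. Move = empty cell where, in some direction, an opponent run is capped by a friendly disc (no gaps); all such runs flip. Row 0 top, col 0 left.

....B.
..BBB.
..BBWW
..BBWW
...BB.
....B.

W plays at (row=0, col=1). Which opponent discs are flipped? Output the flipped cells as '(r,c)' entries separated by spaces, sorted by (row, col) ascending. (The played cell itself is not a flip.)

Answer: (1,2) (2,3)

Derivation:
Dir NW: edge -> no flip
Dir N: edge -> no flip
Dir NE: edge -> no flip
Dir W: first cell '.' (not opp) -> no flip
Dir E: first cell '.' (not opp) -> no flip
Dir SW: first cell '.' (not opp) -> no flip
Dir S: first cell '.' (not opp) -> no flip
Dir SE: opp run (1,2) (2,3) capped by W -> flip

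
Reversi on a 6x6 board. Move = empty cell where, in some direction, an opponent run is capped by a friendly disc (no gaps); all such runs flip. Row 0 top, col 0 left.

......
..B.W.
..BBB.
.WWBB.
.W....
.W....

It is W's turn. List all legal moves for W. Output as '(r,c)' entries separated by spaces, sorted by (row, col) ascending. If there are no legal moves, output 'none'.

Answer: (0,2) (1,3) (3,5) (4,4)

Derivation:
(0,1): no bracket -> illegal
(0,2): flips 2 -> legal
(0,3): no bracket -> illegal
(1,1): no bracket -> illegal
(1,3): flips 1 -> legal
(1,5): no bracket -> illegal
(2,1): no bracket -> illegal
(2,5): no bracket -> illegal
(3,5): flips 2 -> legal
(4,2): no bracket -> illegal
(4,3): no bracket -> illegal
(4,4): flips 2 -> legal
(4,5): no bracket -> illegal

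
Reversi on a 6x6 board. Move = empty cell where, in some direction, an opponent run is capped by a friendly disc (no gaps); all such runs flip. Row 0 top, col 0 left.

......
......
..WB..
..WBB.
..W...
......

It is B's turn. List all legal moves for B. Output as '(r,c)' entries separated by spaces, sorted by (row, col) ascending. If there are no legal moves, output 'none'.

Answer: (1,1) (2,1) (3,1) (4,1) (5,1)

Derivation:
(1,1): flips 1 -> legal
(1,2): no bracket -> illegal
(1,3): no bracket -> illegal
(2,1): flips 1 -> legal
(3,1): flips 1 -> legal
(4,1): flips 1 -> legal
(4,3): no bracket -> illegal
(5,1): flips 1 -> legal
(5,2): no bracket -> illegal
(5,3): no bracket -> illegal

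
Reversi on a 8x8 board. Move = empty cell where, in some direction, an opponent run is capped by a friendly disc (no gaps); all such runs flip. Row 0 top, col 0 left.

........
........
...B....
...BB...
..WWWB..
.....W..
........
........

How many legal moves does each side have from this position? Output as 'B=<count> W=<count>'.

-- B to move --
(3,1): no bracket -> illegal
(3,2): no bracket -> illegal
(3,5): no bracket -> illegal
(4,1): flips 3 -> legal
(4,6): no bracket -> illegal
(5,1): flips 1 -> legal
(5,2): flips 1 -> legal
(5,3): flips 1 -> legal
(5,4): flips 1 -> legal
(5,6): no bracket -> illegal
(6,4): no bracket -> illegal
(6,5): flips 1 -> legal
(6,6): flips 2 -> legal
B mobility = 7
-- W to move --
(1,2): no bracket -> illegal
(1,3): flips 2 -> legal
(1,4): no bracket -> illegal
(2,2): flips 1 -> legal
(2,4): flips 2 -> legal
(2,5): flips 1 -> legal
(3,2): no bracket -> illegal
(3,5): flips 1 -> legal
(3,6): no bracket -> illegal
(4,6): flips 1 -> legal
(5,4): no bracket -> illegal
(5,6): no bracket -> illegal
W mobility = 6

Answer: B=7 W=6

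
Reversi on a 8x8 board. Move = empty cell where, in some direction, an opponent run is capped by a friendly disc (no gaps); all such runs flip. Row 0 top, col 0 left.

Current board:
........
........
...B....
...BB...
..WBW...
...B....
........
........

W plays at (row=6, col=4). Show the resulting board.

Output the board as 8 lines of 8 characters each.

Place W at (6,4); scan 8 dirs for brackets.
Dir NW: opp run (5,3) capped by W -> flip
Dir N: first cell '.' (not opp) -> no flip
Dir NE: first cell '.' (not opp) -> no flip
Dir W: first cell '.' (not opp) -> no flip
Dir E: first cell '.' (not opp) -> no flip
Dir SW: first cell '.' (not opp) -> no flip
Dir S: first cell '.' (not opp) -> no flip
Dir SE: first cell '.' (not opp) -> no flip
All flips: (5,3)

Answer: ........
........
...B....
...BB...
..WBW...
...W....
....W...
........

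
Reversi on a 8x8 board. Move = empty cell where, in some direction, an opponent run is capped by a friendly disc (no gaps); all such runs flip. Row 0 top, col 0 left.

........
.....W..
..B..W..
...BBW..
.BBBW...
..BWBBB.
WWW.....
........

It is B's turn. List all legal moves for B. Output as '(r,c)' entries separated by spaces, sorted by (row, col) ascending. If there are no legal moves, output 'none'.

Answer: (1,6) (3,6) (4,5) (6,3) (6,4) (7,0) (7,2)

Derivation:
(0,4): no bracket -> illegal
(0,5): no bracket -> illegal
(0,6): no bracket -> illegal
(1,4): no bracket -> illegal
(1,6): flips 1 -> legal
(2,4): no bracket -> illegal
(2,6): no bracket -> illegal
(3,6): flips 1 -> legal
(4,5): flips 1 -> legal
(4,6): no bracket -> illegal
(5,0): no bracket -> illegal
(5,1): no bracket -> illegal
(6,3): flips 1 -> legal
(6,4): flips 1 -> legal
(7,0): flips 1 -> legal
(7,1): no bracket -> illegal
(7,2): flips 1 -> legal
(7,3): no bracket -> illegal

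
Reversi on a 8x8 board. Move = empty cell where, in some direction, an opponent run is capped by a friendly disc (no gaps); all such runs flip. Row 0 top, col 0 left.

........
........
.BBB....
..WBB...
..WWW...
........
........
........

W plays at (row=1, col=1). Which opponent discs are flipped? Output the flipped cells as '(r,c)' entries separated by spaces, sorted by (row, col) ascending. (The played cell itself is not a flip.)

Dir NW: first cell '.' (not opp) -> no flip
Dir N: first cell '.' (not opp) -> no flip
Dir NE: first cell '.' (not opp) -> no flip
Dir W: first cell '.' (not opp) -> no flip
Dir E: first cell '.' (not opp) -> no flip
Dir SW: first cell '.' (not opp) -> no flip
Dir S: opp run (2,1), next='.' -> no flip
Dir SE: opp run (2,2) (3,3) capped by W -> flip

Answer: (2,2) (3,3)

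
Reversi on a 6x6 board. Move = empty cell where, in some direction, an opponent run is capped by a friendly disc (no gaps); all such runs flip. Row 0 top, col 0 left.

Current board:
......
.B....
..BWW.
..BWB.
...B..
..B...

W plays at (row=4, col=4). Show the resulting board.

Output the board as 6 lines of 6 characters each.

Answer: ......
.B....
..BWW.
..BWW.
...BW.
..B...

Derivation:
Place W at (4,4); scan 8 dirs for brackets.
Dir NW: first cell 'W' (not opp) -> no flip
Dir N: opp run (3,4) capped by W -> flip
Dir NE: first cell '.' (not opp) -> no flip
Dir W: opp run (4,3), next='.' -> no flip
Dir E: first cell '.' (not opp) -> no flip
Dir SW: first cell '.' (not opp) -> no flip
Dir S: first cell '.' (not opp) -> no flip
Dir SE: first cell '.' (not opp) -> no flip
All flips: (3,4)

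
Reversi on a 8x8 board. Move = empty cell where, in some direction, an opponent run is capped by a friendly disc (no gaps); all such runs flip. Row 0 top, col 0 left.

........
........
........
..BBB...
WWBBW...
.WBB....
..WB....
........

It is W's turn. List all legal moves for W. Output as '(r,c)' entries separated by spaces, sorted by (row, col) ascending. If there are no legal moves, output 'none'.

(2,1): no bracket -> illegal
(2,2): flips 4 -> legal
(2,3): flips 1 -> legal
(2,4): flips 3 -> legal
(2,5): no bracket -> illegal
(3,1): no bracket -> illegal
(3,5): no bracket -> illegal
(4,5): no bracket -> illegal
(5,4): flips 2 -> legal
(6,1): no bracket -> illegal
(6,4): flips 1 -> legal
(7,2): no bracket -> illegal
(7,3): no bracket -> illegal
(7,4): flips 2 -> legal

Answer: (2,2) (2,3) (2,4) (5,4) (6,4) (7,4)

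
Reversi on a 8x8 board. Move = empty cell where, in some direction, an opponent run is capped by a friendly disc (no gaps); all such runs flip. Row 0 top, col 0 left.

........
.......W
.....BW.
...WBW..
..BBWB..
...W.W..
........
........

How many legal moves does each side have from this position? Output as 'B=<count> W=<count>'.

-- B to move --
(0,6): no bracket -> illegal
(0,7): no bracket -> illegal
(1,5): no bracket -> illegal
(1,6): no bracket -> illegal
(2,2): no bracket -> illegal
(2,3): flips 1 -> legal
(2,4): flips 1 -> legal
(2,7): flips 1 -> legal
(3,2): flips 1 -> legal
(3,6): flips 1 -> legal
(3,7): no bracket -> illegal
(4,6): no bracket -> illegal
(5,2): no bracket -> illegal
(5,4): flips 1 -> legal
(5,6): no bracket -> illegal
(6,2): no bracket -> illegal
(6,3): flips 1 -> legal
(6,4): flips 1 -> legal
(6,5): flips 1 -> legal
(6,6): no bracket -> illegal
B mobility = 9
-- W to move --
(1,4): no bracket -> illegal
(1,5): flips 1 -> legal
(1,6): no bracket -> illegal
(2,3): no bracket -> illegal
(2,4): flips 2 -> legal
(3,1): flips 1 -> legal
(3,2): no bracket -> illegal
(3,6): no bracket -> illegal
(4,1): flips 2 -> legal
(4,6): flips 1 -> legal
(5,1): flips 1 -> legal
(5,2): no bracket -> illegal
(5,4): no bracket -> illegal
(5,6): no bracket -> illegal
W mobility = 6

Answer: B=9 W=6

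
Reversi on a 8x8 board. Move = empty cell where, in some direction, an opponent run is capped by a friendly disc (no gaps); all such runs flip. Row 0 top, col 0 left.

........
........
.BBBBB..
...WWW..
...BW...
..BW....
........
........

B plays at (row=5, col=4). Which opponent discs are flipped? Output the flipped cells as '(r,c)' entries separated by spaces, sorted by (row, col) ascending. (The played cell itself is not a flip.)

Answer: (3,4) (4,4) (5,3)

Derivation:
Dir NW: first cell 'B' (not opp) -> no flip
Dir N: opp run (4,4) (3,4) capped by B -> flip
Dir NE: first cell '.' (not opp) -> no flip
Dir W: opp run (5,3) capped by B -> flip
Dir E: first cell '.' (not opp) -> no flip
Dir SW: first cell '.' (not opp) -> no flip
Dir S: first cell '.' (not opp) -> no flip
Dir SE: first cell '.' (not opp) -> no flip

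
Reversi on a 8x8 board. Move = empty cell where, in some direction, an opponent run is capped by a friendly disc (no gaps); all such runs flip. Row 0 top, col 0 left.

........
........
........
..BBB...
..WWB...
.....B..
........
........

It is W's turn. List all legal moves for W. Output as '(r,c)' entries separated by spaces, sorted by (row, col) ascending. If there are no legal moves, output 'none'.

(2,1): flips 1 -> legal
(2,2): flips 1 -> legal
(2,3): flips 1 -> legal
(2,4): flips 1 -> legal
(2,5): flips 1 -> legal
(3,1): no bracket -> illegal
(3,5): no bracket -> illegal
(4,1): no bracket -> illegal
(4,5): flips 1 -> legal
(4,6): no bracket -> illegal
(5,3): no bracket -> illegal
(5,4): no bracket -> illegal
(5,6): no bracket -> illegal
(6,4): no bracket -> illegal
(6,5): no bracket -> illegal
(6,6): no bracket -> illegal

Answer: (2,1) (2,2) (2,3) (2,4) (2,5) (4,5)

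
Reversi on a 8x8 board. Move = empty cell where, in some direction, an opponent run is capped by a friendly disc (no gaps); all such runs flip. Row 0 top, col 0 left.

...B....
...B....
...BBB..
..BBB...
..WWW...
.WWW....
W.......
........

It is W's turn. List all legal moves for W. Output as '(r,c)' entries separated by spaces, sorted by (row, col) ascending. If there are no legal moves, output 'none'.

Answer: (1,4) (1,5) (1,6) (2,1) (2,2)

Derivation:
(0,2): no bracket -> illegal
(0,4): no bracket -> illegal
(1,2): no bracket -> illegal
(1,4): flips 2 -> legal
(1,5): flips 2 -> legal
(1,6): flips 2 -> legal
(2,1): flips 1 -> legal
(2,2): flips 2 -> legal
(2,6): no bracket -> illegal
(3,1): no bracket -> illegal
(3,5): no bracket -> illegal
(3,6): no bracket -> illegal
(4,1): no bracket -> illegal
(4,5): no bracket -> illegal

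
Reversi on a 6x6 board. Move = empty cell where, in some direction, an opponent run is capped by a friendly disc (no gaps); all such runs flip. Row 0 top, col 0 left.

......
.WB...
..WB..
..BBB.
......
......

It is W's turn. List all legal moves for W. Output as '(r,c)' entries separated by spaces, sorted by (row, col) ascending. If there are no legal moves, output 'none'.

(0,1): no bracket -> illegal
(0,2): flips 1 -> legal
(0,3): no bracket -> illegal
(1,3): flips 1 -> legal
(1,4): no bracket -> illegal
(2,1): no bracket -> illegal
(2,4): flips 1 -> legal
(2,5): no bracket -> illegal
(3,1): no bracket -> illegal
(3,5): no bracket -> illegal
(4,1): no bracket -> illegal
(4,2): flips 1 -> legal
(4,3): no bracket -> illegal
(4,4): flips 1 -> legal
(4,5): no bracket -> illegal

Answer: (0,2) (1,3) (2,4) (4,2) (4,4)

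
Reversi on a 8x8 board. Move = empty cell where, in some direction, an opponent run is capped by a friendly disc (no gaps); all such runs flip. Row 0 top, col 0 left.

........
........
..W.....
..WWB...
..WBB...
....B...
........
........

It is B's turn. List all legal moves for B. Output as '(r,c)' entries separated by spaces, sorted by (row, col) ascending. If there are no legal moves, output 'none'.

(1,1): flips 2 -> legal
(1,2): no bracket -> illegal
(1,3): no bracket -> illegal
(2,1): flips 1 -> legal
(2,3): flips 1 -> legal
(2,4): no bracket -> illegal
(3,1): flips 2 -> legal
(4,1): flips 1 -> legal
(5,1): no bracket -> illegal
(5,2): no bracket -> illegal
(5,3): no bracket -> illegal

Answer: (1,1) (2,1) (2,3) (3,1) (4,1)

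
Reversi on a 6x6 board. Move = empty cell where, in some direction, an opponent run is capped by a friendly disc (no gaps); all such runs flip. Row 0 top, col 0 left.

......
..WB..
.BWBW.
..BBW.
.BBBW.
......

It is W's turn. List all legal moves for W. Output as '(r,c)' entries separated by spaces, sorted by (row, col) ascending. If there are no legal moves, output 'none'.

Answer: (0,2) (0,4) (1,4) (2,0) (3,0) (3,1) (4,0) (5,1) (5,2)

Derivation:
(0,2): flips 1 -> legal
(0,3): no bracket -> illegal
(0,4): flips 1 -> legal
(1,0): no bracket -> illegal
(1,1): no bracket -> illegal
(1,4): flips 1 -> legal
(2,0): flips 1 -> legal
(3,0): flips 1 -> legal
(3,1): flips 2 -> legal
(4,0): flips 3 -> legal
(5,0): no bracket -> illegal
(5,1): flips 2 -> legal
(5,2): flips 3 -> legal
(5,3): no bracket -> illegal
(5,4): no bracket -> illegal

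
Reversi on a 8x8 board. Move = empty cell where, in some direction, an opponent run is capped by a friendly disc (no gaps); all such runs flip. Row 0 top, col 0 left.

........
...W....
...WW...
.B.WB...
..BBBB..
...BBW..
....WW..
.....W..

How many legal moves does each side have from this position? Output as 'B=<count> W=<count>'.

Answer: B=10 W=7

Derivation:
-- B to move --
(0,2): no bracket -> illegal
(0,3): flips 3 -> legal
(0,4): no bracket -> illegal
(1,2): flips 1 -> legal
(1,4): flips 1 -> legal
(1,5): flips 2 -> legal
(2,2): flips 1 -> legal
(2,5): no bracket -> illegal
(3,2): flips 1 -> legal
(3,5): no bracket -> illegal
(4,6): no bracket -> illegal
(5,6): flips 1 -> legal
(6,3): no bracket -> illegal
(6,6): flips 1 -> legal
(7,3): no bracket -> illegal
(7,4): flips 1 -> legal
(7,6): flips 1 -> legal
B mobility = 10
-- W to move --
(2,0): flips 3 -> legal
(2,1): no bracket -> illegal
(2,2): no bracket -> illegal
(2,5): no bracket -> illegal
(3,0): no bracket -> illegal
(3,2): flips 2 -> legal
(3,5): flips 2 -> legal
(3,6): no bracket -> illegal
(4,0): no bracket -> illegal
(4,1): no bracket -> illegal
(4,6): no bracket -> illegal
(5,1): flips 1 -> legal
(5,2): flips 2 -> legal
(5,6): flips 2 -> legal
(6,2): no bracket -> illegal
(6,3): flips 2 -> legal
W mobility = 7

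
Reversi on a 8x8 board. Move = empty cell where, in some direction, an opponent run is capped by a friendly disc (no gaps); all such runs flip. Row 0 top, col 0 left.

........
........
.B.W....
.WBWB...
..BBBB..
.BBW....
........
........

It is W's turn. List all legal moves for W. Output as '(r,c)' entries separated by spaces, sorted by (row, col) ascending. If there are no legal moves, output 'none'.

(1,0): no bracket -> illegal
(1,1): flips 1 -> legal
(1,2): no bracket -> illegal
(2,0): no bracket -> illegal
(2,2): no bracket -> illegal
(2,4): no bracket -> illegal
(2,5): no bracket -> illegal
(3,0): no bracket -> illegal
(3,5): flips 2 -> legal
(3,6): no bracket -> illegal
(4,0): no bracket -> illegal
(4,1): flips 1 -> legal
(4,6): no bracket -> illegal
(5,0): flips 2 -> legal
(5,4): no bracket -> illegal
(5,5): flips 1 -> legal
(5,6): flips 2 -> legal
(6,0): flips 2 -> legal
(6,1): no bracket -> illegal
(6,2): no bracket -> illegal
(6,3): no bracket -> illegal

Answer: (1,1) (3,5) (4,1) (5,0) (5,5) (5,6) (6,0)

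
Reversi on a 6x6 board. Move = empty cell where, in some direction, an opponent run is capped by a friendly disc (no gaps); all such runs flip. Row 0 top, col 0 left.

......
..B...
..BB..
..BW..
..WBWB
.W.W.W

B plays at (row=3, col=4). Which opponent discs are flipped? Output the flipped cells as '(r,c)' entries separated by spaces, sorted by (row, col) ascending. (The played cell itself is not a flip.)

Answer: (3,3)

Derivation:
Dir NW: first cell 'B' (not opp) -> no flip
Dir N: first cell '.' (not opp) -> no flip
Dir NE: first cell '.' (not opp) -> no flip
Dir W: opp run (3,3) capped by B -> flip
Dir E: first cell '.' (not opp) -> no flip
Dir SW: first cell 'B' (not opp) -> no flip
Dir S: opp run (4,4), next='.' -> no flip
Dir SE: first cell 'B' (not opp) -> no flip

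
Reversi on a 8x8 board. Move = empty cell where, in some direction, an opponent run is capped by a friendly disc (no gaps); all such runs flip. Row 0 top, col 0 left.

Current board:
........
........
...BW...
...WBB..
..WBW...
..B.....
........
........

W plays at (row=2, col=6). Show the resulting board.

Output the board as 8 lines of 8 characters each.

Answer: ........
........
...BW.W.
...WBW..
..WBW...
..B.....
........
........

Derivation:
Place W at (2,6); scan 8 dirs for brackets.
Dir NW: first cell '.' (not opp) -> no flip
Dir N: first cell '.' (not opp) -> no flip
Dir NE: first cell '.' (not opp) -> no flip
Dir W: first cell '.' (not opp) -> no flip
Dir E: first cell '.' (not opp) -> no flip
Dir SW: opp run (3,5) capped by W -> flip
Dir S: first cell '.' (not opp) -> no flip
Dir SE: first cell '.' (not opp) -> no flip
All flips: (3,5)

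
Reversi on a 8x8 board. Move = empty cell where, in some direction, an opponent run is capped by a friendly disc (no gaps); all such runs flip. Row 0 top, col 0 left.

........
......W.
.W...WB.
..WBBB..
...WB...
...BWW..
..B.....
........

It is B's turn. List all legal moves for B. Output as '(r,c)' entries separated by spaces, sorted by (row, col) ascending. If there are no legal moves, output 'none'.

Answer: (0,6) (0,7) (1,5) (2,4) (3,1) (4,2) (5,2) (5,6) (6,4) (6,6)

Derivation:
(0,5): no bracket -> illegal
(0,6): flips 1 -> legal
(0,7): flips 2 -> legal
(1,0): no bracket -> illegal
(1,1): no bracket -> illegal
(1,2): no bracket -> illegal
(1,4): no bracket -> illegal
(1,5): flips 1 -> legal
(1,7): no bracket -> illegal
(2,0): no bracket -> illegal
(2,2): no bracket -> illegal
(2,3): no bracket -> illegal
(2,4): flips 1 -> legal
(2,7): no bracket -> illegal
(3,0): no bracket -> illegal
(3,1): flips 1 -> legal
(3,6): no bracket -> illegal
(4,1): no bracket -> illegal
(4,2): flips 1 -> legal
(4,5): no bracket -> illegal
(4,6): no bracket -> illegal
(5,2): flips 1 -> legal
(5,6): flips 2 -> legal
(6,3): no bracket -> illegal
(6,4): flips 1 -> legal
(6,5): no bracket -> illegal
(6,6): flips 1 -> legal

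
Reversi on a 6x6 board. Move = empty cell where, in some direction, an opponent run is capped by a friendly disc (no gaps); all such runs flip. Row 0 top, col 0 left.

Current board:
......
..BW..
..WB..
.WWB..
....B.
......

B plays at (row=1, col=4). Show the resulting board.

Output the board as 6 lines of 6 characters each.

Answer: ......
..BBB.
..WB..
.WWB..
....B.
......

Derivation:
Place B at (1,4); scan 8 dirs for brackets.
Dir NW: first cell '.' (not opp) -> no flip
Dir N: first cell '.' (not opp) -> no flip
Dir NE: first cell '.' (not opp) -> no flip
Dir W: opp run (1,3) capped by B -> flip
Dir E: first cell '.' (not opp) -> no flip
Dir SW: first cell 'B' (not opp) -> no flip
Dir S: first cell '.' (not opp) -> no flip
Dir SE: first cell '.' (not opp) -> no flip
All flips: (1,3)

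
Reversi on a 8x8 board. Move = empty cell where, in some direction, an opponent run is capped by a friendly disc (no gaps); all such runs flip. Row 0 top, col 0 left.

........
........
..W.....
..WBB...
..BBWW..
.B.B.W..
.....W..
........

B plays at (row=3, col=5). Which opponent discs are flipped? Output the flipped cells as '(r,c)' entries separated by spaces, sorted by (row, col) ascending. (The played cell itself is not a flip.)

Dir NW: first cell '.' (not opp) -> no flip
Dir N: first cell '.' (not opp) -> no flip
Dir NE: first cell '.' (not opp) -> no flip
Dir W: first cell 'B' (not opp) -> no flip
Dir E: first cell '.' (not opp) -> no flip
Dir SW: opp run (4,4) capped by B -> flip
Dir S: opp run (4,5) (5,5) (6,5), next='.' -> no flip
Dir SE: first cell '.' (not opp) -> no flip

Answer: (4,4)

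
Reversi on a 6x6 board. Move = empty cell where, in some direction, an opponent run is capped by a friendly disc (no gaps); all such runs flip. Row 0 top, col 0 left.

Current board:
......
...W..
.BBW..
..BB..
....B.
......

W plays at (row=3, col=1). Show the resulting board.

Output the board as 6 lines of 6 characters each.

Answer: ......
...W..
.BWW..
.WBB..
....B.
......

Derivation:
Place W at (3,1); scan 8 dirs for brackets.
Dir NW: first cell '.' (not opp) -> no flip
Dir N: opp run (2,1), next='.' -> no flip
Dir NE: opp run (2,2) capped by W -> flip
Dir W: first cell '.' (not opp) -> no flip
Dir E: opp run (3,2) (3,3), next='.' -> no flip
Dir SW: first cell '.' (not opp) -> no flip
Dir S: first cell '.' (not opp) -> no flip
Dir SE: first cell '.' (not opp) -> no flip
All flips: (2,2)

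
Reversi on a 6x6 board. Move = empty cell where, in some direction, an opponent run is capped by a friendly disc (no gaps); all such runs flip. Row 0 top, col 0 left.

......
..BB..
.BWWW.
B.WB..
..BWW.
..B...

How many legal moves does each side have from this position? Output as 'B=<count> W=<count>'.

-- B to move --
(1,1): flips 1 -> legal
(1,4): no bracket -> illegal
(1,5): flips 1 -> legal
(2,5): flips 3 -> legal
(3,1): flips 2 -> legal
(3,4): flips 2 -> legal
(3,5): flips 1 -> legal
(4,1): no bracket -> illegal
(4,5): flips 2 -> legal
(5,3): flips 1 -> legal
(5,4): flips 2 -> legal
(5,5): flips 1 -> legal
B mobility = 10
-- W to move --
(0,1): flips 1 -> legal
(0,2): flips 2 -> legal
(0,3): flips 1 -> legal
(0,4): flips 1 -> legal
(1,0): flips 1 -> legal
(1,1): no bracket -> illegal
(1,4): no bracket -> illegal
(2,0): flips 1 -> legal
(3,1): no bracket -> illegal
(3,4): flips 1 -> legal
(4,0): no bracket -> illegal
(4,1): flips 1 -> legal
(5,1): flips 2 -> legal
(5,3): no bracket -> illegal
W mobility = 9

Answer: B=10 W=9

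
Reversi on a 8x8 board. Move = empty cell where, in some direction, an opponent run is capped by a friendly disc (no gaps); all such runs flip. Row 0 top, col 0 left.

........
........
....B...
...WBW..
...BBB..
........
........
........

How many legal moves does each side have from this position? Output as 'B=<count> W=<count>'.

Answer: B=8 W=4

Derivation:
-- B to move --
(2,2): flips 1 -> legal
(2,3): flips 1 -> legal
(2,5): flips 1 -> legal
(2,6): flips 1 -> legal
(3,2): flips 1 -> legal
(3,6): flips 1 -> legal
(4,2): flips 1 -> legal
(4,6): flips 1 -> legal
B mobility = 8
-- W to move --
(1,3): flips 1 -> legal
(1,4): no bracket -> illegal
(1,5): flips 1 -> legal
(2,3): no bracket -> illegal
(2,5): no bracket -> illegal
(3,2): no bracket -> illegal
(3,6): no bracket -> illegal
(4,2): no bracket -> illegal
(4,6): no bracket -> illegal
(5,2): no bracket -> illegal
(5,3): flips 2 -> legal
(5,4): no bracket -> illegal
(5,5): flips 2 -> legal
(5,6): no bracket -> illegal
W mobility = 4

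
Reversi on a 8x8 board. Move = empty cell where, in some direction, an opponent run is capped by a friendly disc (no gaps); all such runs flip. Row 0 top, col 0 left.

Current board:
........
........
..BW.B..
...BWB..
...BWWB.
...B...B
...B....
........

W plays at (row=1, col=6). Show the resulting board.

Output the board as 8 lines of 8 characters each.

Answer: ........
......W.
..BW.W..
...BWB..
...BWWB.
...B...B
...B....
........

Derivation:
Place W at (1,6); scan 8 dirs for brackets.
Dir NW: first cell '.' (not opp) -> no flip
Dir N: first cell '.' (not opp) -> no flip
Dir NE: first cell '.' (not opp) -> no flip
Dir W: first cell '.' (not opp) -> no flip
Dir E: first cell '.' (not opp) -> no flip
Dir SW: opp run (2,5) capped by W -> flip
Dir S: first cell '.' (not opp) -> no flip
Dir SE: first cell '.' (not opp) -> no flip
All flips: (2,5)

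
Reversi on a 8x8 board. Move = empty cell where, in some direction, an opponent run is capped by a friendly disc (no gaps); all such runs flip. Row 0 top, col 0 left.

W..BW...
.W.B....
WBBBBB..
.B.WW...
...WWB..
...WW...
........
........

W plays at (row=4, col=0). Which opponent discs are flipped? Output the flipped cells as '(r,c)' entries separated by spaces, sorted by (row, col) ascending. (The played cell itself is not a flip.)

Dir NW: edge -> no flip
Dir N: first cell '.' (not opp) -> no flip
Dir NE: opp run (3,1) (2,2) (1,3) capped by W -> flip
Dir W: edge -> no flip
Dir E: first cell '.' (not opp) -> no flip
Dir SW: edge -> no flip
Dir S: first cell '.' (not opp) -> no flip
Dir SE: first cell '.' (not opp) -> no flip

Answer: (1,3) (2,2) (3,1)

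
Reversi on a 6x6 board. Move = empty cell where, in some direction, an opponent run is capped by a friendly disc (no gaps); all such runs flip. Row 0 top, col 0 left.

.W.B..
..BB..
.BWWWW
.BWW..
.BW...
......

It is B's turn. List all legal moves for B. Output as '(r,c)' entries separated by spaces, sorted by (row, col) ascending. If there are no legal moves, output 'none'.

Answer: (1,4) (3,4) (3,5) (4,3) (5,2) (5,3)

Derivation:
(0,0): no bracket -> illegal
(0,2): no bracket -> illegal
(1,0): no bracket -> illegal
(1,1): no bracket -> illegal
(1,4): flips 2 -> legal
(1,5): no bracket -> illegal
(3,4): flips 3 -> legal
(3,5): flips 1 -> legal
(4,3): flips 4 -> legal
(4,4): no bracket -> illegal
(5,1): no bracket -> illegal
(5,2): flips 3 -> legal
(5,3): flips 1 -> legal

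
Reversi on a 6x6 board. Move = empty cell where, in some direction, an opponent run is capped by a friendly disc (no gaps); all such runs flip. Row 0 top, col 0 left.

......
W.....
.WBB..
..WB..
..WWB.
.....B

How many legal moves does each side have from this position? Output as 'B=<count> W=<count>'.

-- B to move --
(0,0): no bracket -> illegal
(0,1): no bracket -> illegal
(1,1): no bracket -> illegal
(1,2): no bracket -> illegal
(2,0): flips 1 -> legal
(3,0): no bracket -> illegal
(3,1): flips 1 -> legal
(3,4): no bracket -> illegal
(4,1): flips 3 -> legal
(5,1): flips 1 -> legal
(5,2): flips 2 -> legal
(5,3): flips 1 -> legal
(5,4): no bracket -> illegal
B mobility = 6
-- W to move --
(1,1): no bracket -> illegal
(1,2): flips 1 -> legal
(1,3): flips 2 -> legal
(1,4): flips 1 -> legal
(2,4): flips 3 -> legal
(3,1): no bracket -> illegal
(3,4): flips 1 -> legal
(3,5): no bracket -> illegal
(4,5): flips 1 -> legal
(5,3): no bracket -> illegal
(5,4): no bracket -> illegal
W mobility = 6

Answer: B=6 W=6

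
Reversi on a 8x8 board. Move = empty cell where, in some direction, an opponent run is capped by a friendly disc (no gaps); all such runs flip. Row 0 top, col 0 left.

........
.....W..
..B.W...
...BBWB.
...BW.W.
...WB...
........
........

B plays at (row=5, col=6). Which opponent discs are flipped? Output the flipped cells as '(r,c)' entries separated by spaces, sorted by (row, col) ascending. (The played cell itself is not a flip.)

Dir NW: first cell '.' (not opp) -> no flip
Dir N: opp run (4,6) capped by B -> flip
Dir NE: first cell '.' (not opp) -> no flip
Dir W: first cell '.' (not opp) -> no flip
Dir E: first cell '.' (not opp) -> no flip
Dir SW: first cell '.' (not opp) -> no flip
Dir S: first cell '.' (not opp) -> no flip
Dir SE: first cell '.' (not opp) -> no flip

Answer: (4,6)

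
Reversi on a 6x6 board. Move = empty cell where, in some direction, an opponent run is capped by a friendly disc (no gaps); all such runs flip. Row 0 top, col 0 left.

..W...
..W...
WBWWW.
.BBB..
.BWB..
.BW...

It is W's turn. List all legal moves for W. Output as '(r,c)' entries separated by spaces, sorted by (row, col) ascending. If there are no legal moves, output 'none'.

(1,0): no bracket -> illegal
(1,1): no bracket -> illegal
(3,0): flips 2 -> legal
(3,4): flips 1 -> legal
(4,0): flips 2 -> legal
(4,4): flips 2 -> legal
(5,0): flips 3 -> legal
(5,3): flips 2 -> legal
(5,4): no bracket -> illegal

Answer: (3,0) (3,4) (4,0) (4,4) (5,0) (5,3)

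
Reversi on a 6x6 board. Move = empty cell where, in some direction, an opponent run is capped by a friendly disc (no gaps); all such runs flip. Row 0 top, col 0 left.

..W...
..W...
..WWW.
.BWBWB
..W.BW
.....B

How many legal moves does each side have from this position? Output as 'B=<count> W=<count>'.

-- B to move --
(0,1): no bracket -> illegal
(0,3): no bracket -> illegal
(1,1): flips 1 -> legal
(1,3): flips 3 -> legal
(1,4): flips 2 -> legal
(1,5): flips 1 -> legal
(2,1): no bracket -> illegal
(2,5): no bracket -> illegal
(4,1): no bracket -> illegal
(4,3): no bracket -> illegal
(5,1): flips 1 -> legal
(5,2): no bracket -> illegal
(5,3): flips 1 -> legal
(5,4): no bracket -> illegal
B mobility = 6
-- W to move --
(2,0): flips 1 -> legal
(2,1): no bracket -> illegal
(2,5): flips 1 -> legal
(3,0): flips 1 -> legal
(4,0): flips 1 -> legal
(4,1): no bracket -> illegal
(4,3): flips 2 -> legal
(5,3): no bracket -> illegal
(5,4): flips 1 -> legal
W mobility = 6

Answer: B=6 W=6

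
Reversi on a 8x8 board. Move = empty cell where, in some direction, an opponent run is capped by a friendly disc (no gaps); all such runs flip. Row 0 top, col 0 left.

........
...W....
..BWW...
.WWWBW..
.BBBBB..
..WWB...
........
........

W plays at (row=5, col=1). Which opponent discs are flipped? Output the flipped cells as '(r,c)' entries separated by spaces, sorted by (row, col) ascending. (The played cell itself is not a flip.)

Dir NW: first cell '.' (not opp) -> no flip
Dir N: opp run (4,1) capped by W -> flip
Dir NE: opp run (4,2) capped by W -> flip
Dir W: first cell '.' (not opp) -> no flip
Dir E: first cell 'W' (not opp) -> no flip
Dir SW: first cell '.' (not opp) -> no flip
Dir S: first cell '.' (not opp) -> no flip
Dir SE: first cell '.' (not opp) -> no flip

Answer: (4,1) (4,2)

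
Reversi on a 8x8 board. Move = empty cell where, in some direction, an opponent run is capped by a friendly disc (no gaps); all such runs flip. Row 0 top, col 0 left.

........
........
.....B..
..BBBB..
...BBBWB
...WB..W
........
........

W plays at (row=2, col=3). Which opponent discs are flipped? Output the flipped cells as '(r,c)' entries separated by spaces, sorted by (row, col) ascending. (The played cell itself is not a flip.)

Answer: (3,3) (4,3)

Derivation:
Dir NW: first cell '.' (not opp) -> no flip
Dir N: first cell '.' (not opp) -> no flip
Dir NE: first cell '.' (not opp) -> no flip
Dir W: first cell '.' (not opp) -> no flip
Dir E: first cell '.' (not opp) -> no flip
Dir SW: opp run (3,2), next='.' -> no flip
Dir S: opp run (3,3) (4,3) capped by W -> flip
Dir SE: opp run (3,4) (4,5), next='.' -> no flip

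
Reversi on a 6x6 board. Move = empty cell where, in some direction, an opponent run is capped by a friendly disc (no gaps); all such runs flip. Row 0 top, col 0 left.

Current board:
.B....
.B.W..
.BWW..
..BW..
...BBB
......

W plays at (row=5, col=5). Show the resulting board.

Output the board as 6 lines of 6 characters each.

Place W at (5,5); scan 8 dirs for brackets.
Dir NW: opp run (4,4) capped by W -> flip
Dir N: opp run (4,5), next='.' -> no flip
Dir NE: edge -> no flip
Dir W: first cell '.' (not opp) -> no flip
Dir E: edge -> no flip
Dir SW: edge -> no flip
Dir S: edge -> no flip
Dir SE: edge -> no flip
All flips: (4,4)

Answer: .B....
.B.W..
.BWW..
..BW..
...BWB
.....W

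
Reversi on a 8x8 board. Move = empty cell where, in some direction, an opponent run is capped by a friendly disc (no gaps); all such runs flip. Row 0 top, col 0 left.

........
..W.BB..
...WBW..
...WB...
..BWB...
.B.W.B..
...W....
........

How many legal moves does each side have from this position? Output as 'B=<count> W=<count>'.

-- B to move --
(0,1): flips 2 -> legal
(0,2): no bracket -> illegal
(0,3): no bracket -> illegal
(1,1): no bracket -> illegal
(1,3): no bracket -> illegal
(1,6): flips 1 -> legal
(2,1): no bracket -> illegal
(2,2): flips 2 -> legal
(2,6): flips 1 -> legal
(3,2): flips 2 -> legal
(3,5): flips 1 -> legal
(3,6): flips 1 -> legal
(5,2): flips 1 -> legal
(5,4): no bracket -> illegal
(6,2): flips 1 -> legal
(6,4): flips 1 -> legal
(7,2): no bracket -> illegal
(7,3): no bracket -> illegal
(7,4): no bracket -> illegal
B mobility = 10
-- W to move --
(0,3): flips 1 -> legal
(0,4): no bracket -> illegal
(0,5): flips 2 -> legal
(0,6): flips 2 -> legal
(1,3): no bracket -> illegal
(1,6): no bracket -> illegal
(2,6): no bracket -> illegal
(3,1): flips 1 -> legal
(3,2): no bracket -> illegal
(3,5): flips 2 -> legal
(4,0): no bracket -> illegal
(4,1): flips 1 -> legal
(4,5): flips 2 -> legal
(4,6): no bracket -> illegal
(5,0): no bracket -> illegal
(5,2): no bracket -> illegal
(5,4): no bracket -> illegal
(5,6): no bracket -> illegal
(6,0): flips 2 -> legal
(6,1): no bracket -> illegal
(6,2): no bracket -> illegal
(6,4): no bracket -> illegal
(6,5): no bracket -> illegal
(6,6): flips 2 -> legal
W mobility = 9

Answer: B=10 W=9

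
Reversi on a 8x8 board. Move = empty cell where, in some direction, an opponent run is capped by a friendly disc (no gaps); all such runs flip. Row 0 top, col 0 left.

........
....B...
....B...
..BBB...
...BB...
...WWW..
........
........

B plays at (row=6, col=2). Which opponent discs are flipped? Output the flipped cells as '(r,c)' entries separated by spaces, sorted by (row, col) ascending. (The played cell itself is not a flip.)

Dir NW: first cell '.' (not opp) -> no flip
Dir N: first cell '.' (not opp) -> no flip
Dir NE: opp run (5,3) capped by B -> flip
Dir W: first cell '.' (not opp) -> no flip
Dir E: first cell '.' (not opp) -> no flip
Dir SW: first cell '.' (not opp) -> no flip
Dir S: first cell '.' (not opp) -> no flip
Dir SE: first cell '.' (not opp) -> no flip

Answer: (5,3)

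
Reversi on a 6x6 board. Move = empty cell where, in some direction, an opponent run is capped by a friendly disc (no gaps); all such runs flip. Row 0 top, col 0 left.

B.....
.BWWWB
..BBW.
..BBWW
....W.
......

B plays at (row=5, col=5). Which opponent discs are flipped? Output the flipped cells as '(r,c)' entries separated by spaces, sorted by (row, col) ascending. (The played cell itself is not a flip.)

Answer: (4,4)

Derivation:
Dir NW: opp run (4,4) capped by B -> flip
Dir N: first cell '.' (not opp) -> no flip
Dir NE: edge -> no flip
Dir W: first cell '.' (not opp) -> no flip
Dir E: edge -> no flip
Dir SW: edge -> no flip
Dir S: edge -> no flip
Dir SE: edge -> no flip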